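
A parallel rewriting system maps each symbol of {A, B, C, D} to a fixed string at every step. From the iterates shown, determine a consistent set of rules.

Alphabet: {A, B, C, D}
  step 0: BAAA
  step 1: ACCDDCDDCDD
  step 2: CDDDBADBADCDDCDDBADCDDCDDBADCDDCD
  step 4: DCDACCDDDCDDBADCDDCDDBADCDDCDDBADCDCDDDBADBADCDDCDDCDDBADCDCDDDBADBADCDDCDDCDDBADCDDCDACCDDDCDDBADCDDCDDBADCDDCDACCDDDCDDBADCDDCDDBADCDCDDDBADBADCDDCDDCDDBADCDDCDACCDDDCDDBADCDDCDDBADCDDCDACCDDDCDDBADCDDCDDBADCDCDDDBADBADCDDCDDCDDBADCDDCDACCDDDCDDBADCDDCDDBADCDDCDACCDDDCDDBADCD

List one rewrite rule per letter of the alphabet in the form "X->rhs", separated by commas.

A->CDD, B->AC, C->DBA, D->DCD

  step 1 ⇒ step 2: ACCDDCDDCDD ⇒ CDD·DBA·DBA·DCD·DCD·DBA·DCD·DCD·DBA·DCD·DCD
    A ↦ CDD
    C ↦ DBA
    D ↦ DCD
  step 0 ⇒ step 1: BAAA ⇒ AC·CDD·CDD·CDD
    B ↦ AC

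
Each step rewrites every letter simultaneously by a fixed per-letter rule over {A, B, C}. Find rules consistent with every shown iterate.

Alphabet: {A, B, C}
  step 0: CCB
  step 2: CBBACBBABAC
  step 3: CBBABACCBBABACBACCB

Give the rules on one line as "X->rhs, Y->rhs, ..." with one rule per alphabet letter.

A->C, B->BA, C->CB

  step 2 ⇒ step 3: CBBACBBABAC ⇒ CB·BA·BA·C·CB·BA·BA·C·BA·C·CB
    A ↦ C
    B ↦ BA
    C ↦ CB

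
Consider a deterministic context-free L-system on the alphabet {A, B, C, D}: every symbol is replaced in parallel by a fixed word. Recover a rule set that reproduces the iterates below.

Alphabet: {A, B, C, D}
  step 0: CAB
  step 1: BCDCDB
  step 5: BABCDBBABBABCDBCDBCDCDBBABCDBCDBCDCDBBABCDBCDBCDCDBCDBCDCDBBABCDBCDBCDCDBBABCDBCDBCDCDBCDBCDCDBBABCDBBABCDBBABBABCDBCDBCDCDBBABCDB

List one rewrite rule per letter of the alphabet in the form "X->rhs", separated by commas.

A->CD, B->CDB, C->B, D->AB

  step 0 ⇒ step 1: CAB ⇒ B·CD·CDB
    A ↦ CD
    B ↦ CDB
    C ↦ B
    D ↦ AB  (constrained at step 1)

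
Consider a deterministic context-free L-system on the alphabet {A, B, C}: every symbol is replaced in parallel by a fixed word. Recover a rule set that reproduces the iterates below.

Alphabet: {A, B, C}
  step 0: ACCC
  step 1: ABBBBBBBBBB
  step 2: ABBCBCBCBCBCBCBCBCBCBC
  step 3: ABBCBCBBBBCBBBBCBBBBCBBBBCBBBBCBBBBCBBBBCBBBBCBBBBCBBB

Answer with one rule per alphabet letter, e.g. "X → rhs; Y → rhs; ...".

  step 2 ⇒ step 3: ABBCBCBCBCBCBCBCBCBCBC ⇒ AB·BC·BC·BBB·BC·BBB·BC·BBB·BC·BBB·BC·BBB·BC·BBB·BC·BBB·BC·BBB·BC·BBB·BC·BBB
    A ↦ AB
    B ↦ BC
    C ↦ BBB

A->AB, B->BC, C->BBB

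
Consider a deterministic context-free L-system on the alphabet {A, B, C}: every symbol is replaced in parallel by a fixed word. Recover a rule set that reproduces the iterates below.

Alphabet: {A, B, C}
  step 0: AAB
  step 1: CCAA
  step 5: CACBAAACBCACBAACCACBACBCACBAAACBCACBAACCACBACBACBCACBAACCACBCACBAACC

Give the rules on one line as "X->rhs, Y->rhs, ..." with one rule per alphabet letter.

A->C, B->AA, C->ACB

  step 0 ⇒ step 1: AAB ⇒ C·C·AA
    A ↦ C
    B ↦ AA
    C ↦ ACB  (constrained at step 1)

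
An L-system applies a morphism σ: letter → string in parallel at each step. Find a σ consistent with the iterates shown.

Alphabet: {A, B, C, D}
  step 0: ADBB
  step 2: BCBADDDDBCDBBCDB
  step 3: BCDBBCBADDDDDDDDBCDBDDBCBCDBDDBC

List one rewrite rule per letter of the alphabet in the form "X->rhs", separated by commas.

A->BA, B->BC, C->DB, D->DD

  step 2 ⇒ step 3: BCBADDDDBCDBBCDB ⇒ BC·DB·BC·BA·DD·DD·DD·DD·BC·DB·DD·BC·BC·DB·DD·BC
    A ↦ BA
    B ↦ BC
    C ↦ DB
    D ↦ DD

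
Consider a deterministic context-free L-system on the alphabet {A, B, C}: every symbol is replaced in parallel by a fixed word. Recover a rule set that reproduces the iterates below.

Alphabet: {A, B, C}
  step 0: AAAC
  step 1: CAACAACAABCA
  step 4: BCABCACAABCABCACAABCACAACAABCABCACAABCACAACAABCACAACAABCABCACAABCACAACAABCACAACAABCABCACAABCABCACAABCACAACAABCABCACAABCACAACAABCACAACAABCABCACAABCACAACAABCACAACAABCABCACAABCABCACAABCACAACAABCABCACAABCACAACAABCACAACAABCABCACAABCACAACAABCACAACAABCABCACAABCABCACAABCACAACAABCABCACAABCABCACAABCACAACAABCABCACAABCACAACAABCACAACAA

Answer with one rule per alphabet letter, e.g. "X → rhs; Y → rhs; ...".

  step 0 ⇒ step 1: AAAC ⇒ CAA·CAA·CAA·BCA
    A ↦ CAA
    C ↦ BCA
    B ↦ BCA  (constrained at step 1)

A->CAA, B->BCA, C->BCA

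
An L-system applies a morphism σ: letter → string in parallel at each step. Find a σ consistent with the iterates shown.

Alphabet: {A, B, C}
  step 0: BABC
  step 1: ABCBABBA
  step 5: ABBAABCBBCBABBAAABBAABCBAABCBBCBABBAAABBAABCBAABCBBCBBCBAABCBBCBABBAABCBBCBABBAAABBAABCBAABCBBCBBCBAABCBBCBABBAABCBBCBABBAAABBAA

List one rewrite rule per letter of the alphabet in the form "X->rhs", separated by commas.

A->BCB, B->A, C->BBA

  step 0 ⇒ step 1: BABC ⇒ A·BCB·A·BBA
    A ↦ BCB
    B ↦ A
    C ↦ BBA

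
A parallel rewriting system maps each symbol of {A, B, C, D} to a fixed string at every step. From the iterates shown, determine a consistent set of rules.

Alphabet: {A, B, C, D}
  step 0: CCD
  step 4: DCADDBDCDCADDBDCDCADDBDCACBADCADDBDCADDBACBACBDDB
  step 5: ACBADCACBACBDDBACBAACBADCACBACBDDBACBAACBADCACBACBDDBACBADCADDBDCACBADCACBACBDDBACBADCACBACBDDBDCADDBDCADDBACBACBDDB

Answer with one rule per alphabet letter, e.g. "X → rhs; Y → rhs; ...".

  step 4 ⇒ step 5: DCADDBDCDCADDBDCDCADDBDCACBADCADDBDCADDBACBACBDDB ⇒ ACB·A·DC·ACB·ACB·DDB·ACB·A·ACB·A·DC·ACB·ACB·DDB·ACB·A·ACB·A·DC·ACB·ACB·DDB·ACB·A·DC·A·DDB·DC·ACB·A·DC·ACB·ACB·DDB·ACB·A·DC·ACB·ACB·DDB·DC·A·DDB·DC·A·DDB·ACB·ACB·DDB
    A ↦ DC
    B ↦ DDB
    C ↦ A
    D ↦ ACB

A->DC, B->DDB, C->A, D->ACB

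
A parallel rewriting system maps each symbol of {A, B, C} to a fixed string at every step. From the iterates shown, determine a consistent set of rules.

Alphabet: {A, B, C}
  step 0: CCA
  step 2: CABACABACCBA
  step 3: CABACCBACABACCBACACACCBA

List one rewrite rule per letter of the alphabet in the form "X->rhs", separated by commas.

A->BA, B->CC, C->CA

  step 2 ⇒ step 3: CABACABACCBA ⇒ CA·BA·CC·BA·CA·BA·CC·BA·CA·CA·CC·BA
    A ↦ BA
    B ↦ CC
    C ↦ CA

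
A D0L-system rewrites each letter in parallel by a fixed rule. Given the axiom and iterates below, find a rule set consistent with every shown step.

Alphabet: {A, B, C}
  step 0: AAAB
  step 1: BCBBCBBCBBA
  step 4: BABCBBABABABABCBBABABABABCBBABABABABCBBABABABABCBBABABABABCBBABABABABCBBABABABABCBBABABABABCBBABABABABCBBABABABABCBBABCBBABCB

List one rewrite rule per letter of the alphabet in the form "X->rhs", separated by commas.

  step 0 ⇒ step 1: AAAB ⇒ BCB·BCB·BCB·BA
    A ↦ BCB
    B ↦ BA
    C ↦ BA  (constrained at step 1)

A->BCB, B->BA, C->BA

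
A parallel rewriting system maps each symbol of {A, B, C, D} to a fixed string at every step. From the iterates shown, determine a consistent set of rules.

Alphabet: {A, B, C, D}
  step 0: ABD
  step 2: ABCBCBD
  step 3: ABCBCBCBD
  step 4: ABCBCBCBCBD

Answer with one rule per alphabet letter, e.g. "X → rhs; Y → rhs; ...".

  step 3 ⇒ step 4: ABCBCBCBD ⇒ AB·C·B·C·B·C·B·C·BD
    A ↦ AB
    B ↦ C
    C ↦ B
    D ↦ BD

A->AB, B->C, C->B, D->BD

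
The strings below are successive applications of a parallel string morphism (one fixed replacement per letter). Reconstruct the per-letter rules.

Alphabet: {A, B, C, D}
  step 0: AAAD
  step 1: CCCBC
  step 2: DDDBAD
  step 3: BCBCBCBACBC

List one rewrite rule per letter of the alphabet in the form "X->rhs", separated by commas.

  step 2 ⇒ step 3: DDDBAD ⇒ BC·BC·BC·BA·C·BC
    A ↦ C
    B ↦ BA
    D ↦ BC
  step 1 ⇒ step 2: CCCBC ⇒ D·D·D·BA·D
    C ↦ D

A->C, B->BA, C->D, D->BC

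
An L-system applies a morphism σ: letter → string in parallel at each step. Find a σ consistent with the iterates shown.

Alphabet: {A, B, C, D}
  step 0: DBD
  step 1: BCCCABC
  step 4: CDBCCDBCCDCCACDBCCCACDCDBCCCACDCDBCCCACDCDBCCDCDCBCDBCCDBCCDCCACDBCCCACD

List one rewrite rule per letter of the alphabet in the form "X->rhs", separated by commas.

A->CB, B->CCA, C->CD, D->BC

  step 0 ⇒ step 1: DBD ⇒ BC·CCA·BC
    B ↦ CCA
    D ↦ BC
    A ↦ CB  (constrained at step 1)
    C ↦ CD  (constrained at step 1)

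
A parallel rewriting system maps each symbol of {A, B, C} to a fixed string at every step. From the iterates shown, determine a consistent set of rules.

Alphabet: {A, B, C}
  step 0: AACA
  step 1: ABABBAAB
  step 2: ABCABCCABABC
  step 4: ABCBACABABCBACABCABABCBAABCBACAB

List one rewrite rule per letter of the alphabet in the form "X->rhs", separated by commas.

  step 1 ⇒ step 2: ABABBAAB ⇒ AB·C·AB·C·C·AB·AB·C
    A ↦ AB
    B ↦ C
  step 0 ⇒ step 1: AACA ⇒ AB·AB·BA·AB
    C ↦ BA

A->AB, B->C, C->BA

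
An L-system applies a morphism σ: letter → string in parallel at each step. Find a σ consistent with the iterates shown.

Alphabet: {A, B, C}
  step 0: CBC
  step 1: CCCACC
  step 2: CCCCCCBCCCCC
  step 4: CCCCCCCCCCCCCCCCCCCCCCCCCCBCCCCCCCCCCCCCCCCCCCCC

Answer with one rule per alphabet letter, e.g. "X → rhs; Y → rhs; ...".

  step 1 ⇒ step 2: CCCACC ⇒ CC·CC·CC·BC·CC·CC
    A ↦ BC
    C ↦ CC
  step 0 ⇒ step 1: CBC ⇒ CC·CA·CC
    B ↦ CA

A->BC, B->CA, C->CC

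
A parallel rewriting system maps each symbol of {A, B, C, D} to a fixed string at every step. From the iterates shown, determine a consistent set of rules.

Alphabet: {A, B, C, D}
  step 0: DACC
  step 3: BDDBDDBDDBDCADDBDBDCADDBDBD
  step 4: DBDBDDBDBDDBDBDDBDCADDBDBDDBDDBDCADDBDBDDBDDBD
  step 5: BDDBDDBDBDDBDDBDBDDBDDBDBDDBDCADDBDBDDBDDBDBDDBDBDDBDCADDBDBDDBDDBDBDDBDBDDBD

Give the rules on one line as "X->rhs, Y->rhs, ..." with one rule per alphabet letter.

  step 4 ⇒ step 5: DBDBDDBDBDDBDBDDBDCADDBDBDDBDDBDCADDBDBDDBDDBD ⇒ BD·D·BD·D·BD·BD·D·BD·D·BD·BD·D·BD·D·BD·BD·D·BD·CA·DD·BD·BD·D·BD·D·BD·BD·D·BD·BD·D·BD·CA·DD·BD·BD·D·BD·D·BD·BD·D·BD·BD·D·BD
    A ↦ DD
    B ↦ D
    C ↦ CA
    D ↦ BD

A->DD, B->D, C->CA, D->BD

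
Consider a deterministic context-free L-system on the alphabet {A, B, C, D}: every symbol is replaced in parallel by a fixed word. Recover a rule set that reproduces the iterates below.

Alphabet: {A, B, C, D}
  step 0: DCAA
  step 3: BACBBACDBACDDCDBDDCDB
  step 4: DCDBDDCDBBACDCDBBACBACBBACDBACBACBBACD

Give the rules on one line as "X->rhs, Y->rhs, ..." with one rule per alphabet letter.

A->CD, B->D, C->B, D->BAC

  step 3 ⇒ step 4: BACBBACDBACDDCDBDDCDB ⇒ D·CD·B·D·D·CD·B·BAC·D·CD·B·BAC·BAC·B·BAC·D·BAC·BAC·B·BAC·D
    A ↦ CD
    B ↦ D
    C ↦ B
    D ↦ BAC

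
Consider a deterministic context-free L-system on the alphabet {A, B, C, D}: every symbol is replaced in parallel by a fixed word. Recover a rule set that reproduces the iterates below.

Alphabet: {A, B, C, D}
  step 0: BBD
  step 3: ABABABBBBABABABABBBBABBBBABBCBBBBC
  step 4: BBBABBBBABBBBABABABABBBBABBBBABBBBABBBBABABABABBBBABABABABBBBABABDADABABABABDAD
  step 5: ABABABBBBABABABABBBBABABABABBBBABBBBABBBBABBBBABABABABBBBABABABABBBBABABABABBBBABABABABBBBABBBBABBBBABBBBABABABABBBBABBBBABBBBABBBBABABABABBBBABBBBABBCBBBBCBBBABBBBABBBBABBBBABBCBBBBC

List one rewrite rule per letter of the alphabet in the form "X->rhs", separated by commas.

A->BBB, B->AB, C->DAD, D->BC

  step 4 ⇒ step 5: BBBABBBBABBBBABABABABBBBABBBBABBBBABBBBABABABABBBBABABABABBBBABABDADABABABABDAD ⇒ AB·AB·AB·BBB·AB·AB·AB·AB·BBB·AB·AB·AB·AB·BBB·AB·BBB·AB·BBB·AB·BBB·AB·AB·AB·AB·BBB·AB·AB·AB·AB·BBB·AB·AB·AB·AB·BBB·AB·AB·AB·AB·BBB·AB·BBB·AB·BBB·AB·BBB·AB·AB·AB·AB·BBB·AB·BBB·AB·BBB·AB·BBB·AB·AB·AB·AB·BBB·AB·BBB·AB·BC·BBB·BC·BBB·AB·BBB·AB·BBB·AB·BBB·AB·BC·BBB·BC
    A ↦ BBB
    B ↦ AB
    D ↦ BC
  step 3 ⇒ step 4: ABABABBBBABABABABBBBABBBBABBCBBBBC ⇒ BBB·AB·BBB·AB·BBB·AB·AB·AB·AB·BBB·AB·BBB·AB·BBB·AB·BBB·AB·AB·AB·AB·BBB·AB·AB·AB·AB·BBB·AB·AB·DAD·AB·AB·AB·AB·DAD
    C ↦ DAD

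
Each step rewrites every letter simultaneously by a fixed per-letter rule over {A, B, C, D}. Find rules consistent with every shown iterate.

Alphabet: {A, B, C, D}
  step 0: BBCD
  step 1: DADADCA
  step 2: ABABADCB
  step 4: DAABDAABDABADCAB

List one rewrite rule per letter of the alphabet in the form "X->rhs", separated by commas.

  step 1 ⇒ step 2: DADADCA ⇒ A·B·A·B·A·DC·B
    A ↦ B
    C ↦ DC
    D ↦ A
  step 0 ⇒ step 1: BBCD ⇒ DA·DA·DC·A
    B ↦ DA

A->B, B->DA, C->DC, D->A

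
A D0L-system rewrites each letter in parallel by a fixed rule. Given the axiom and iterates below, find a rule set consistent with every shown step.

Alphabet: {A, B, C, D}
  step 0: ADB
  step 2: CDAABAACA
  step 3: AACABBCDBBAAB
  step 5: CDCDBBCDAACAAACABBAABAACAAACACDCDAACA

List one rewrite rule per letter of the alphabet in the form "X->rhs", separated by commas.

  step 2 ⇒ step 3: CDAABAACA ⇒ AA·CA·B·B·CD·B·B·AA·B
    A ↦ B
    B ↦ CD
    C ↦ AA
    D ↦ CA

A->B, B->CD, C->AA, D->CA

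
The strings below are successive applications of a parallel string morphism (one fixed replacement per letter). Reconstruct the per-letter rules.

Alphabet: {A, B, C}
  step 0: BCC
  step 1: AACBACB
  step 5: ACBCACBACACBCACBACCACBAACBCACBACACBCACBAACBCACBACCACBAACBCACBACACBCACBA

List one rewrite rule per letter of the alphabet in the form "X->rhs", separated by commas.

  step 0 ⇒ step 1: BCC ⇒ A·ACB·ACB
    B ↦ A
    C ↦ ACB
    A ↦ C  (constrained at step 1)

A->C, B->A, C->ACB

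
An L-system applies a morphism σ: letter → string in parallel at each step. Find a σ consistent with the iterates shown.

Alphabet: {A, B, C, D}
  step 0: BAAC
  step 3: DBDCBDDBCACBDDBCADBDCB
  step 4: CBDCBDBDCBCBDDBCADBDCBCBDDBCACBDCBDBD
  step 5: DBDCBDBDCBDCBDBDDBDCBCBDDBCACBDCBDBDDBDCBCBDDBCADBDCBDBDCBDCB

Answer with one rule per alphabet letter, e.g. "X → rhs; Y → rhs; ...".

A->CA, B->D, C->DB, D->CB

  step 4 ⇒ step 5: CBDCBDBDCBCBDDBCADBDCBCBDDBCACBDCBDBD ⇒ DB·D·CB·DB·D·CB·D·CB·DB·D·DB·D·CB·CB·D·DB·CA·CB·D·CB·DB·D·DB·D·CB·CB·D·DB·CA·DB·D·CB·DB·D·CB·D·CB
    A ↦ CA
    B ↦ D
    C ↦ DB
    D ↦ CB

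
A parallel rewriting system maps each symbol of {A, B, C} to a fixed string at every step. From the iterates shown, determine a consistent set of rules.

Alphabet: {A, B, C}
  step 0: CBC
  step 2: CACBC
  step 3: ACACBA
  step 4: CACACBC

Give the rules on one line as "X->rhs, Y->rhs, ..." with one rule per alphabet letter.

A->C, B->CB, C->A

  step 3 ⇒ step 4: ACACBA ⇒ C·A·C·A·CB·C
    A ↦ C
    B ↦ CB
    C ↦ A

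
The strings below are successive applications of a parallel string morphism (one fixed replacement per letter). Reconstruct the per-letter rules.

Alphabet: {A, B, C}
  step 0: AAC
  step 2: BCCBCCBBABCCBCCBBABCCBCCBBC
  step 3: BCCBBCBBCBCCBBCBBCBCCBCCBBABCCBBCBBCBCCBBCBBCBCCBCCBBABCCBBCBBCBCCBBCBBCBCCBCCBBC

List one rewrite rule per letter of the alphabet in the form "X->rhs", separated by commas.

A->BBA, B->BCC, C->BBC

  step 2 ⇒ step 3: BCCBCCBBABCCBCCBBABCCBCCBBC ⇒ BCC·BBC·BBC·BCC·BBC·BBC·BCC·BCC·BBA·BCC·BBC·BBC·BCC·BBC·BBC·BCC·BCC·BBA·BCC·BBC·BBC·BCC·BBC·BBC·BCC·BCC·BBC
    A ↦ BBA
    B ↦ BCC
    C ↦ BBC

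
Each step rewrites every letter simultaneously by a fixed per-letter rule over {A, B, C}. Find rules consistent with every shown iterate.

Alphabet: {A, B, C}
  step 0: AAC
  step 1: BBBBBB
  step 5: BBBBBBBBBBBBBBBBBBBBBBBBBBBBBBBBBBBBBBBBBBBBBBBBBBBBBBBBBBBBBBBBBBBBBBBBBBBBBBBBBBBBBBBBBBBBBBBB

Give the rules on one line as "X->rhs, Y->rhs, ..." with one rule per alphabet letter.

  step 0 ⇒ step 1: AAC ⇒ BB·BB·BB
    A ↦ BB
    C ↦ BB
    B ↦ CA  (constrained at step 1)

A->BB, B->CA, C->BB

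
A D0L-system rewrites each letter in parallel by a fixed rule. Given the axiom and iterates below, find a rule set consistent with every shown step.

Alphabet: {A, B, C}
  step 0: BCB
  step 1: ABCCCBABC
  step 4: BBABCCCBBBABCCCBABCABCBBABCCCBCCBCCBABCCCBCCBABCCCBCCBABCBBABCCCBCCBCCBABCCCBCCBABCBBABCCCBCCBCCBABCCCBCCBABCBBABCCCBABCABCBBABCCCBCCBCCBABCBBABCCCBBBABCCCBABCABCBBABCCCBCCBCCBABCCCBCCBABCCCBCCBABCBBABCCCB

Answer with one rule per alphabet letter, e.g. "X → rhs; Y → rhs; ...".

A->BB, B->ABC, C->CCB

  step 0 ⇒ step 1: BCB ⇒ ABC·CCB·ABC
    B ↦ ABC
    C ↦ CCB
    A ↦ BB  (constrained at step 1)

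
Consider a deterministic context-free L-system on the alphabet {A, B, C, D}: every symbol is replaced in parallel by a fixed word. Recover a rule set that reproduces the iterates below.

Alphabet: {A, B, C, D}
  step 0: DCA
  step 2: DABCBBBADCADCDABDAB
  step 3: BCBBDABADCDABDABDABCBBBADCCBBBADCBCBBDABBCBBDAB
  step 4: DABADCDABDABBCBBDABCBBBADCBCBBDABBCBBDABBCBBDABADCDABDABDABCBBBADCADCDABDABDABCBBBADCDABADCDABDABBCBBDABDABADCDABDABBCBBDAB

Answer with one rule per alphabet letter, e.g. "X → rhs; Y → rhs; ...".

  step 3 ⇒ step 4: BCBBDABADCDABDABDABCBBBADCCBBBADCBCBBDABBCBBDAB ⇒ DAB·ADC·DAB·DAB·B·CBB·DAB·CBB·B·ADC·B·CBB·DAB·B·CBB·DAB·B·CBB·DAB·ADC·DAB·DAB·DAB·CBB·B·ADC·ADC·DAB·DAB·DAB·CBB·B·ADC·DAB·ADC·DAB·DAB·B·CBB·DAB·DAB·ADC·DAB·DAB·B·CBB·DAB
    A ↦ CBB
    B ↦ DAB
    C ↦ ADC
    D ↦ B

A->CBB, B->DAB, C->ADC, D->B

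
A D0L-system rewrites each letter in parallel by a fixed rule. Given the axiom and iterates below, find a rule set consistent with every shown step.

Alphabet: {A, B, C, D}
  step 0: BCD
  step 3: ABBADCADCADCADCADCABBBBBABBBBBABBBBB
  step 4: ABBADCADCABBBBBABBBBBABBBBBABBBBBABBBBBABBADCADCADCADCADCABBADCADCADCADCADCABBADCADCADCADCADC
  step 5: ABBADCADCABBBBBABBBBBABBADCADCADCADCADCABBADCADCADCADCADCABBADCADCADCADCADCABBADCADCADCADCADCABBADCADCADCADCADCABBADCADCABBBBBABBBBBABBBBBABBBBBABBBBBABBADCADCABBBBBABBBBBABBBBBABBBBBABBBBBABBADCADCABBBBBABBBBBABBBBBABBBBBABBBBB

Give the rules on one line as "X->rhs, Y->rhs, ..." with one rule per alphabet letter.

  step 4 ⇒ step 5: ABBADCADCABBBBBABBBBBABBBBBABBBBBABBBBBABBADCADCADCADCADCABBADCADCADCADCADCABBADCADCADCADCADC ⇒ ABB·ADC·ADC·ABB·BB·B·ABB·BB·B·ABB·ADC·ADC·ADC·ADC·ADC·ABB·ADC·ADC·ADC·ADC·ADC·ABB·ADC·ADC·ADC·ADC·ADC·ABB·ADC·ADC·ADC·ADC·ADC·ABB·ADC·ADC·ADC·ADC·ADC·ABB·ADC·ADC·ABB·BB·B·ABB·BB·B·ABB·BB·B·ABB·BB·B·ABB·BB·B·ABB·ADC·ADC·ABB·BB·B·ABB·BB·B·ABB·BB·B·ABB·BB·B·ABB·BB·B·ABB·ADC·ADC·ABB·BB·B·ABB·BB·B·ABB·BB·B·ABB·BB·B·ABB·BB·B
    A ↦ ABB
    B ↦ ADC
    C ↦ B
    D ↦ BB

A->ABB, B->ADC, C->B, D->BB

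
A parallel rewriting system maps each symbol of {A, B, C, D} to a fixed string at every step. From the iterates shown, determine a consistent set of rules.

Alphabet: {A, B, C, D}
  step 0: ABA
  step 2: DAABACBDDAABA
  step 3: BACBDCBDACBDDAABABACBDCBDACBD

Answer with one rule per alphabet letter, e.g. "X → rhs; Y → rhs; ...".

A->CBD, B->A, C->DA, D->BA

  step 2 ⇒ step 3: DAABACBDDAABA ⇒ BA·CBD·CBD·A·CBD·DA·A·BA·BA·CBD·CBD·A·CBD
    A ↦ CBD
    B ↦ A
    C ↦ DA
    D ↦ BA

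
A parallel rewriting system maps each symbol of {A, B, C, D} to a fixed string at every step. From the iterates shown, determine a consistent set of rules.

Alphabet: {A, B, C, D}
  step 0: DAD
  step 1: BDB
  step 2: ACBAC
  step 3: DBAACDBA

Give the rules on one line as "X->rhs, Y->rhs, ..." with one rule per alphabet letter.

A->D, B->AC, C->BA, D->B

  step 2 ⇒ step 3: ACBAC ⇒ D·BA·AC·D·BA
    A ↦ D
    B ↦ AC
    C ↦ BA
  step 0 ⇒ step 1: DAD ⇒ B·D·B
    D ↦ B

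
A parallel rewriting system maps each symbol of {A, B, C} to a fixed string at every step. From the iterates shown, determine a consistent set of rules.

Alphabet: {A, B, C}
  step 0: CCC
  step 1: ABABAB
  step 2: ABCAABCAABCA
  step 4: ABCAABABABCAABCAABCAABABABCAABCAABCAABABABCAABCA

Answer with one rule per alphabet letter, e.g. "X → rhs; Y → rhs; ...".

A->AB, B->CA, C->AB

  step 1 ⇒ step 2: ABABAB ⇒ AB·CA·AB·CA·AB·CA
    A ↦ AB
    B ↦ CA
  step 0 ⇒ step 1: CCC ⇒ AB·AB·AB
    C ↦ AB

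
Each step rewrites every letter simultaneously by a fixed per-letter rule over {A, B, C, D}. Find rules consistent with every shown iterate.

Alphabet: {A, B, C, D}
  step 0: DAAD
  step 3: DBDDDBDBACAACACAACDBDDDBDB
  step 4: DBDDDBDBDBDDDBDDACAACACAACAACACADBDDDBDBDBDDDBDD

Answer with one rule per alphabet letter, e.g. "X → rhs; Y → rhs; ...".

  step 3 ⇒ step 4: DBDDDBDBACAACACAACDBDDDBDB ⇒ DB·DD·DB·DB·DB·DD·DB·DD·AC·A·AC·AC·A·AC·A·AC·AC·A·DB·DD·DB·DB·DB·DD·DB·DD
    A ↦ AC
    B ↦ DD
    C ↦ A
    D ↦ DB

A->AC, B->DD, C->A, D->DB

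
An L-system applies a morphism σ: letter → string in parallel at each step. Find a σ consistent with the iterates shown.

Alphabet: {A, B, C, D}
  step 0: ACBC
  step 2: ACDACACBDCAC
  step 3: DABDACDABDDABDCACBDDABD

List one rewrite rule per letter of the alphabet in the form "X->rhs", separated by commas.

A->DA, B->C, C->BD, D->AC

  step 2 ⇒ step 3: ACDACACBDCAC ⇒ DA·BD·AC·DA·BD·DA·BD·C·AC·BD·DA·BD
    A ↦ DA
    B ↦ C
    C ↦ BD
    D ↦ AC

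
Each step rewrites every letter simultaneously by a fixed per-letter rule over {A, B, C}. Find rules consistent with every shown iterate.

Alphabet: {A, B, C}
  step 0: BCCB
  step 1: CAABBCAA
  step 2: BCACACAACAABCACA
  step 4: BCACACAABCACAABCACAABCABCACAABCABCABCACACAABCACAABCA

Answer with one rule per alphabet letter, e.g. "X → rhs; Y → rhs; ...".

  step 1 ⇒ step 2: CAABBCAA ⇒ B·CA·CA·CAA·CAA·B·CA·CA
    A ↦ CA
    B ↦ CAA
    C ↦ B

A->CA, B->CAA, C->B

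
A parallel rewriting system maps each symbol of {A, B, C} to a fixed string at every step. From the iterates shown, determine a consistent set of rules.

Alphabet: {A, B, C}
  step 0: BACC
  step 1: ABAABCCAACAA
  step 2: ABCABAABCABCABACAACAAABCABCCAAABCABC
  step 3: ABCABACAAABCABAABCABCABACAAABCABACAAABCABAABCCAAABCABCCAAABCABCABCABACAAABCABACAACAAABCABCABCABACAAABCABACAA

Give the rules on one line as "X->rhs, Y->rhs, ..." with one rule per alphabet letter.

A->ABC, B->ABA, C->CAA

  step 2 ⇒ step 3: ABCABAABCABCABACAACAAABCABCCAAABCABC ⇒ ABC·ABA·CAA·ABC·ABA·ABC·ABC·ABA·CAA·ABC·ABA·CAA·ABC·ABA·ABC·CAA·ABC·ABC·CAA·ABC·ABC·ABC·ABA·CAA·ABC·ABA·CAA·CAA·ABC·ABC·ABC·ABA·CAA·ABC·ABA·CAA
    A ↦ ABC
    B ↦ ABA
    C ↦ CAA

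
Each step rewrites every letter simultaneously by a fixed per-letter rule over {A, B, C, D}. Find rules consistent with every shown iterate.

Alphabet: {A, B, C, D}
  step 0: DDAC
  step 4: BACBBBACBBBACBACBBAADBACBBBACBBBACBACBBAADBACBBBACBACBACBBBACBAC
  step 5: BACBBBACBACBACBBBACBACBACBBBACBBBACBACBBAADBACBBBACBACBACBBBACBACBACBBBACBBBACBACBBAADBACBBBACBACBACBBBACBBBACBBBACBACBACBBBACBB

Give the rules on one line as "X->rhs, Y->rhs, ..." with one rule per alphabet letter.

  step 4 ⇒ step 5: BACBBBACBBBACBACBBAADBACBBBACBBBACBACBBAADBACBBBACBACBACBBBACBAC ⇒ BAC·B·B·BAC·BAC·BAC·B·B·BAC·BAC·BAC·B·B·BAC·B·B·BAC·BAC·B·B·AAD·BAC·B·B·BAC·BAC·BAC·B·B·BAC·BAC·BAC·B·B·BAC·B·B·BAC·BAC·B·B·AAD·BAC·B·B·BAC·BAC·BAC·B·B·BAC·B·B·BAC·B·B·BAC·BAC·BAC·B·B·BAC·B·B
    A ↦ B
    B ↦ BAC
    C ↦ B
    D ↦ AAD

A->B, B->BAC, C->B, D->AAD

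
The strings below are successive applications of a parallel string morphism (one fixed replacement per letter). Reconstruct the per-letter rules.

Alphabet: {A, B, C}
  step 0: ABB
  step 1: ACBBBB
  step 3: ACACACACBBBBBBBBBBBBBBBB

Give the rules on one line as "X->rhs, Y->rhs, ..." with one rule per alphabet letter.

  step 0 ⇒ step 1: ABB ⇒ AC·BB·BB
    A ↦ AC
    B ↦ BB
    C ↦ AC  (constrained at step 1)

A->AC, B->BB, C->AC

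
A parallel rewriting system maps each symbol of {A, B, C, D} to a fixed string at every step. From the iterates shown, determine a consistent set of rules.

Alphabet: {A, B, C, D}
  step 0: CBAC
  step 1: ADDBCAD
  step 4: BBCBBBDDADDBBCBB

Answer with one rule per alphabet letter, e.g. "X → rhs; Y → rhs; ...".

A->BC, B->D, C->AD, D->B

  step 0 ⇒ step 1: CBAC ⇒ AD·D·BC·AD
    A ↦ BC
    B ↦ D
    C ↦ AD
    D ↦ B  (constrained at step 1)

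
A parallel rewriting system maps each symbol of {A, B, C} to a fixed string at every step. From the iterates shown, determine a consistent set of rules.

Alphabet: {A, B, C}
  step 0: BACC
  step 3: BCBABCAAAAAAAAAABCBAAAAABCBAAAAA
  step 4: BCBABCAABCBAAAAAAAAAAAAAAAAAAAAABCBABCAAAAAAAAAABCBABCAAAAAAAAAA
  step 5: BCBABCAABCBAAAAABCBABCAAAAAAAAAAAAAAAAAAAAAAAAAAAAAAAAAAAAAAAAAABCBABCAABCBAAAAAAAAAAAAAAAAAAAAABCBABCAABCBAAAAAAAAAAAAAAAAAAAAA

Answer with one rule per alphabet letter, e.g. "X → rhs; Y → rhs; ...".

A->AA, B->BC, C->BA

  step 4 ⇒ step 5: BCBABCAABCBAAAAAAAAAAAAAAAAAAAAABCBABCAAAAAAAAAABCBABCAAAAAAAAAA ⇒ BC·BA·BC·AA·BC·BA·AA·AA·BC·BA·BC·AA·AA·AA·AA·AA·AA·AA·AA·AA·AA·AA·AA·AA·AA·AA·AA·AA·AA·AA·AA·AA·BC·BA·BC·AA·BC·BA·AA·AA·AA·AA·AA·AA·AA·AA·AA·AA·BC·BA·BC·AA·BC·BA·AA·AA·AA·AA·AA·AA·AA·AA·AA·AA
    A ↦ AA
    B ↦ BC
    C ↦ BA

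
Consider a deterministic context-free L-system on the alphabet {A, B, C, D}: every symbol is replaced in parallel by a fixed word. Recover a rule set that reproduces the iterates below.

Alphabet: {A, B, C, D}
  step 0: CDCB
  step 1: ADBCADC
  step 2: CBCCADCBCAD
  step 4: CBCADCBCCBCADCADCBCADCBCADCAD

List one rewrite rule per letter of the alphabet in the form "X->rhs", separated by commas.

A->C, B->C, C->AD, D->BC

  step 1 ⇒ step 2: ADBCADC ⇒ C·BC·C·AD·C·BC·AD
    A ↦ C
    B ↦ C
    C ↦ AD
    D ↦ BC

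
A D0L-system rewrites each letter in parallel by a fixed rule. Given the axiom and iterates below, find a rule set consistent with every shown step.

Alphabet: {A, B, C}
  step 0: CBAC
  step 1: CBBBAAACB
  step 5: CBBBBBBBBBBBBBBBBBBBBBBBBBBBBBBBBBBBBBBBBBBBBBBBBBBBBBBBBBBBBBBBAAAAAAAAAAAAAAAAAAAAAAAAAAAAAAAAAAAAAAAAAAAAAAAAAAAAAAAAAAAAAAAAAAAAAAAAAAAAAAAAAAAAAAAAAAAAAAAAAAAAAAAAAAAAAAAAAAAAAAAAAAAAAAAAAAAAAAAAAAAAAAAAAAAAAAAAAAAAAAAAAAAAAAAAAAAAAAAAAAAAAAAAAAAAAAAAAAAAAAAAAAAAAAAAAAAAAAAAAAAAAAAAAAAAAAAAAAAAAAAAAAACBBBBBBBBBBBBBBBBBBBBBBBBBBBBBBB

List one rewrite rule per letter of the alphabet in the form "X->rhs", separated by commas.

  step 0 ⇒ step 1: CBAC ⇒ CB·BB·AAA·CB
    A ↦ AAA
    B ↦ BB
    C ↦ CB

A->AAA, B->BB, C->CB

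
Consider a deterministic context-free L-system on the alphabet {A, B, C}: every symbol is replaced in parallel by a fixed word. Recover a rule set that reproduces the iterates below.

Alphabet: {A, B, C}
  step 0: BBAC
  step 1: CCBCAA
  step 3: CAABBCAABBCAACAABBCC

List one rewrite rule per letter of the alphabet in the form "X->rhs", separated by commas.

  step 0 ⇒ step 1: BBAC ⇒ C·C·B·CAA
    A ↦ B
    B ↦ C
    C ↦ CAA

A->B, B->C, C->CAA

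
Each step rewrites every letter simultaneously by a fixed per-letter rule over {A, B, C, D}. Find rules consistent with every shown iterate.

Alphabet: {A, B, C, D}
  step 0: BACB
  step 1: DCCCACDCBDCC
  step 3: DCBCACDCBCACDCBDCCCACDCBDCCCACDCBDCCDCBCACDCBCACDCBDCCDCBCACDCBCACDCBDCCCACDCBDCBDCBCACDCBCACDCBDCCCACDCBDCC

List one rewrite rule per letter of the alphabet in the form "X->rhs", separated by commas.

A->CAC, B->DCC, C->DCB, D->CAC

  step 0 ⇒ step 1: BACB ⇒ DCC·CAC·DCB·DCC
    A ↦ CAC
    B ↦ DCC
    C ↦ DCB
    D ↦ CAC  (constrained at step 1)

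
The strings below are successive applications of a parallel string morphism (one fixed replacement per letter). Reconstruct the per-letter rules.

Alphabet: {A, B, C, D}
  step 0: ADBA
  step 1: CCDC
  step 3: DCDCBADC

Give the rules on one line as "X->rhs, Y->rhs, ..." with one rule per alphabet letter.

  step 0 ⇒ step 1: ADBA ⇒ C·C·D·C
    A ↦ C
    B ↦ D
    D ↦ C
    C ↦ BA  (constrained at step 1)

A->C, B->D, C->BA, D->C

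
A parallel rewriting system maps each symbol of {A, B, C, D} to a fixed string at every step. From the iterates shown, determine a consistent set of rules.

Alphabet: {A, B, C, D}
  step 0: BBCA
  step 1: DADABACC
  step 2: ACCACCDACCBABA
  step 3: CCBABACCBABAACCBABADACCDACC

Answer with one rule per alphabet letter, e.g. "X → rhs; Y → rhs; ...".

A->CC, B->DA, C->BA, D->A

  step 2 ⇒ step 3: ACCACCDACCBABA ⇒ CC·BA·BA·CC·BA·BA·A·CC·BA·BA·DA·CC·DA·CC
    A ↦ CC
    B ↦ DA
    C ↦ BA
    D ↦ A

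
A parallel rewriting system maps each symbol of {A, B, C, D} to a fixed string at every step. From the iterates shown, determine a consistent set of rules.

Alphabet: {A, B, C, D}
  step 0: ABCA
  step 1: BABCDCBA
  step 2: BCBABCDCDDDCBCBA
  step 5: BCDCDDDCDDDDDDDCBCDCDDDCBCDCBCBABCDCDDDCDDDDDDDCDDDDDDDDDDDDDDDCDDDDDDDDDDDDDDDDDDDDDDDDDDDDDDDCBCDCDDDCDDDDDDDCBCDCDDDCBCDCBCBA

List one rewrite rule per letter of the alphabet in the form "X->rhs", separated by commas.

A->BA, B->BC, C->DC, D->DD

  step 1 ⇒ step 2: BABCDCBA ⇒ BC·BA·BC·DC·DD·DC·BC·BA
    A ↦ BA
    B ↦ BC
    C ↦ DC
    D ↦ DD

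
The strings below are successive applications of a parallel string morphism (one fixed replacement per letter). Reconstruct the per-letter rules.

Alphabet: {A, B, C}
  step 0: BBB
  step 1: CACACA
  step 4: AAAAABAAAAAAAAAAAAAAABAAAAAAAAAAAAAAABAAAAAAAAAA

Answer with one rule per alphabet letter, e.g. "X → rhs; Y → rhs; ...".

  step 0 ⇒ step 1: BBB ⇒ CA·CA·CA
    B ↦ CA
    A ↦ AA  (constrained at step 1)
    C ↦ AB  (constrained at step 1)

A->AA, B->CA, C->AB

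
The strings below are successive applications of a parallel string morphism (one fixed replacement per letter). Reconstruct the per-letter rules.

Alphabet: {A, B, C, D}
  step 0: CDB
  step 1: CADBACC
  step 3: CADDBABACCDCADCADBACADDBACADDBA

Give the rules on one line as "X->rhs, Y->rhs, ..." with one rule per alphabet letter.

  step 0 ⇒ step 1: CDB ⇒ CAD·BA·CC
    B ↦ CC
    C ↦ CAD
    D ↦ BA
    A ↦ D  (constrained at step 1)

A->D, B->CC, C->CAD, D->BA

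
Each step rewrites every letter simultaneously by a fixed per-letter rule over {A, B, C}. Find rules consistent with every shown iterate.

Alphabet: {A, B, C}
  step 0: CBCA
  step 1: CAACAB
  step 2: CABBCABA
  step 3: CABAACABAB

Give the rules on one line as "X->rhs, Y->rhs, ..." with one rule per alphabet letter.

A->B, B->A, C->CA

  step 2 ⇒ step 3: CABBCABA ⇒ CA·B·A·A·CA·B·A·B
    A ↦ B
    B ↦ A
    C ↦ CA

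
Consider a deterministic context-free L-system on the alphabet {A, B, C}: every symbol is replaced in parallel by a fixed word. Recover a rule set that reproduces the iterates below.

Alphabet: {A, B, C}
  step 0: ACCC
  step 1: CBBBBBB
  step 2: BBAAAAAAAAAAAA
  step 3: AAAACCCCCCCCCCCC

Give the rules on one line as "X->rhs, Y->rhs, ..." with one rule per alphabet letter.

  step 2 ⇒ step 3: BBAAAAAAAAAAAA ⇒ AA·AA·C·C·C·C·C·C·C·C·C·C·C·C
    A ↦ C
    B ↦ AA
  step 0 ⇒ step 1: ACCC ⇒ C·BB·BB·BB
    C ↦ BB

A->C, B->AA, C->BB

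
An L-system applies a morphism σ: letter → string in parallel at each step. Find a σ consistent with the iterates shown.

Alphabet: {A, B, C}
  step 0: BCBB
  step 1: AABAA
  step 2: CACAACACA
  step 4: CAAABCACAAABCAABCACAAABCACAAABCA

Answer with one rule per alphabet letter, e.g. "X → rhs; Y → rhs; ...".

A->CA, B->A, C->AB

  step 1 ⇒ step 2: AABAA ⇒ CA·CA·A·CA·CA
    A ↦ CA
    B ↦ A
  step 0 ⇒ step 1: BCBB ⇒ A·AB·A·A
    C ↦ AB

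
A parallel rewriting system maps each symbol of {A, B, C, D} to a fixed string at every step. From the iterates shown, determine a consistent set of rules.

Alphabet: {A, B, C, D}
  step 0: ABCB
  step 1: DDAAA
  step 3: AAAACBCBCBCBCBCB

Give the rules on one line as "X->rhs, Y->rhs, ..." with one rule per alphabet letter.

A->DD, B->A, C->A, D->CB

  step 0 ⇒ step 1: ABCB ⇒ DD·A·A·A
    A ↦ DD
    B ↦ A
    C ↦ A
    D ↦ CB  (constrained at step 1)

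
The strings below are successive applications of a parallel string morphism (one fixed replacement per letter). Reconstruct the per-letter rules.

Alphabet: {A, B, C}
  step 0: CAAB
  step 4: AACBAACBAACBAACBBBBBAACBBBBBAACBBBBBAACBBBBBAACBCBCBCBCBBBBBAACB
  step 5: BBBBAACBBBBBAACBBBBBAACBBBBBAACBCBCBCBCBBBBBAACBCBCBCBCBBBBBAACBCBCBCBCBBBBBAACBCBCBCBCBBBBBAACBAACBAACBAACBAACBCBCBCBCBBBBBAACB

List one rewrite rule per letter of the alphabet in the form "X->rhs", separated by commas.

A->BB, B->CB, C->AA

  step 4 ⇒ step 5: AACBAACBAACBAACBBBBBAACBBBBBAACBBBBBAACBBBBBAACBCBCBCBCBBBBBAACB ⇒ BB·BB·AA·CB·BB·BB·AA·CB·BB·BB·AA·CB·BB·BB·AA·CB·CB·CB·CB·CB·BB·BB·AA·CB·CB·CB·CB·CB·BB·BB·AA·CB·CB·CB·CB·CB·BB·BB·AA·CB·CB·CB·CB·CB·BB·BB·AA·CB·AA·CB·AA·CB·AA·CB·AA·CB·CB·CB·CB·CB·BB·BB·AA·CB
    A ↦ BB
    B ↦ CB
    C ↦ AA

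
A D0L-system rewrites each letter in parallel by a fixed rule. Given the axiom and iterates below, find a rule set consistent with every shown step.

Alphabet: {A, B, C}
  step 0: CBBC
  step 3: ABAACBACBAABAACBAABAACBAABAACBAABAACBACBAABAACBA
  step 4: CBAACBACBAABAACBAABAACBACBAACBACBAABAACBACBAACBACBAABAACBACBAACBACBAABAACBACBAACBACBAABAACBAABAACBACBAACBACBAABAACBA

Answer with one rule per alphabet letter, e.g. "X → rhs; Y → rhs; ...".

  step 3 ⇒ step 4: ABAACBACBAABAACBAABAACBAABAACBAABAACBACBAABAACBA ⇒ CBA·A·CBA·CBA·ABA·A·CBA·ABA·A·CBA·CBA·A·CBA·CBA·ABA·A·CBA·CBA·A·CBA·CBA·ABA·A·CBA·CBA·A·CBA·CBA·ABA·A·CBA·CBA·A·CBA·CBA·ABA·A·CBA·ABA·A·CBA·CBA·A·CBA·CBA·ABA·A·CBA
    A ↦ CBA
    B ↦ A
    C ↦ ABA

A->CBA, B->A, C->ABA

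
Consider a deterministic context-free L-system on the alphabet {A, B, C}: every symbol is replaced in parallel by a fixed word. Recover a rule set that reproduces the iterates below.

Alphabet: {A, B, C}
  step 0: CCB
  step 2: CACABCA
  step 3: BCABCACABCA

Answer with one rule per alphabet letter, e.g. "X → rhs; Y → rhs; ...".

  step 2 ⇒ step 3: CACABCA ⇒ B·CA·B·CA·CA·B·CA
    A ↦ CA
    B ↦ CA
    C ↦ B

A->CA, B->CA, C->B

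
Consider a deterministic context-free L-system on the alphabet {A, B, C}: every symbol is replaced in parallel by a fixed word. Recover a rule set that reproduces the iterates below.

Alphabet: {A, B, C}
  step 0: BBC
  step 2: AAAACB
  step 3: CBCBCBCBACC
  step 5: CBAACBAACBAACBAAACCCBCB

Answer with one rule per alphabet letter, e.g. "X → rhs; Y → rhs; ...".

A->CB, B->CC, C->A

  step 2 ⇒ step 3: AAAACB ⇒ CB·CB·CB·CB·A·CC
    A ↦ CB
    B ↦ CC
    C ↦ A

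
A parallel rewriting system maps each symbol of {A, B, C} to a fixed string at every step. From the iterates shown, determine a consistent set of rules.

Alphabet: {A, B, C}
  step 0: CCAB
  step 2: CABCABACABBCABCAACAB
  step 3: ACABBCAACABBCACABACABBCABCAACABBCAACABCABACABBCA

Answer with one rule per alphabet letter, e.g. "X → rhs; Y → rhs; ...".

A->CAB, B->BCA, C->A

  step 2 ⇒ step 3: CABCABACABBCABCAACAB ⇒ A·CAB·BCA·A·CAB·BCA·CAB·A·CAB·BCA·BCA·A·CAB·BCA·A·CAB·CAB·A·CAB·BCA
    A ↦ CAB
    B ↦ BCA
    C ↦ A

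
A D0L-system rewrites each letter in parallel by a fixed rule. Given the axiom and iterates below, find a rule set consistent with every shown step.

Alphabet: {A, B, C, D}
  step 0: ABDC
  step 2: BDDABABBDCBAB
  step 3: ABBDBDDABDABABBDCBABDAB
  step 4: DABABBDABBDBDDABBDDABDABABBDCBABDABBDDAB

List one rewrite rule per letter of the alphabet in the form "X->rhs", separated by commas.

  step 3 ⇒ step 4: ABBDBDDABDABABBDCBABDAB ⇒ D·AB·AB·BD·AB·BD·BD·D·AB·BD·D·AB·D·AB·AB·BD·CB·AB·D·AB·BD·D·AB
    A ↦ D
    B ↦ AB
    C ↦ CB
    D ↦ BD

A->D, B->AB, C->CB, D->BD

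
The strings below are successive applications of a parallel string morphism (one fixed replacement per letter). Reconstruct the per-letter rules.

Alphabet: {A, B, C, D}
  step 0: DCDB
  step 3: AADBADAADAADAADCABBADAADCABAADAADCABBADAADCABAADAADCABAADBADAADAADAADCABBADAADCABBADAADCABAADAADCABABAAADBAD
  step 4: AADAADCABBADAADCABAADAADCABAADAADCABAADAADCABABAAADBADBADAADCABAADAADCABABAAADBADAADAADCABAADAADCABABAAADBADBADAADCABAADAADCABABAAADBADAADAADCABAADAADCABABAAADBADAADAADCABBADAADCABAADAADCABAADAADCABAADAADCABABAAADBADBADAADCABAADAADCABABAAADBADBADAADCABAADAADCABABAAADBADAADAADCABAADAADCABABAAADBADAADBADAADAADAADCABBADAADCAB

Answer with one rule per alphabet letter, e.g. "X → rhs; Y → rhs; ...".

  step 3 ⇒ step 4: AADBADAADAADAADCABBADAADCABAADAADCABBADAADCABAADAADCABAADBADAADAADAADCABBADAADCABBADAADCABAADAADCABABAAADBAD ⇒ AAD·AAD·CAB·BAD·AAD·CAB·AAD·AAD·CAB·AAD·AAD·CAB·AAD·AAD·CAB·ABA·AAD·BAD·BAD·AAD·CAB·AAD·AAD·CAB·ABA·AAD·BAD·AAD·AAD·CAB·AAD·AAD·CAB·ABA·AAD·BAD·BAD·AAD·CAB·AAD·AAD·CAB·ABA·AAD·BAD·AAD·AAD·CAB·AAD·AAD·CAB·ABA·AAD·BAD·AAD·AAD·CAB·BAD·AAD·CAB·AAD·AAD·CAB·AAD·AAD·CAB·AAD·AAD·CAB·ABA·AAD·BAD·BAD·AAD·CAB·AAD·AAD·CAB·ABA·AAD·BAD·BAD·AAD·CAB·AAD·AAD·CAB·ABA·AAD·BAD·AAD·AAD·CAB·AAD·AAD·CAB·ABA·AAD·BAD·AAD·BAD·AAD·AAD·AAD·CAB·BAD·AAD·CAB
    A ↦ AAD
    B ↦ BAD
    C ↦ ABA
    D ↦ CAB

A->AAD, B->BAD, C->ABA, D->CAB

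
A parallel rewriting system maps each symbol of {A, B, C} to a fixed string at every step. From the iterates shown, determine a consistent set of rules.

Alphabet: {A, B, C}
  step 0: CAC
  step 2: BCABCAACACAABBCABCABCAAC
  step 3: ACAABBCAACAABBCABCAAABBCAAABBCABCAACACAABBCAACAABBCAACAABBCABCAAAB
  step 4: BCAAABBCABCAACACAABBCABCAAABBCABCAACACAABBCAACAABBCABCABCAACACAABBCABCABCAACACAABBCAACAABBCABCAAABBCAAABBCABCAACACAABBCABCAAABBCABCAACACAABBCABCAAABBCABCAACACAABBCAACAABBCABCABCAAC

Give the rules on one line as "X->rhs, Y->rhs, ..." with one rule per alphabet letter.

A->BCA, B->AC, C->AAB

  step 3 ⇒ step 4: ACAABBCAACAABBCABCAAABBCAAABBCABCAACACAABBCAACAABBCAACAABBCABCAAAB ⇒ BCA·AAB·BCA·BCA·AC·AC·AAB·BCA·BCA·AAB·BCA·BCA·AC·AC·AAB·BCA·AC·AAB·BCA·BCA·BCA·AC·AC·AAB·BCA·BCA·BCA·AC·AC·AAB·BCA·AC·AAB·BCA·BCA·AAB·BCA·AAB·BCA·BCA·AC·AC·AAB·BCA·BCA·AAB·BCA·BCA·AC·AC·AAB·BCA·BCA·AAB·BCA·BCA·AC·AC·AAB·BCA·AC·AAB·BCA·BCA·BCA·AC
    A ↦ BCA
    B ↦ AC
    C ↦ AAB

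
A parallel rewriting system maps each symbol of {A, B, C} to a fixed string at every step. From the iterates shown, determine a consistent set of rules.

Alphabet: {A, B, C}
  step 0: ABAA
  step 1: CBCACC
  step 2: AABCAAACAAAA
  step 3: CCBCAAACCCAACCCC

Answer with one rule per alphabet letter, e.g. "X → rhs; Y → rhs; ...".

  step 2 ⇒ step 3: AABCAAACAAAA ⇒ C·C·BCA·AA·C·C·C·AA·C·C·C·C
    A ↦ C
    B ↦ BCA
    C ↦ AA

A->C, B->BCA, C->AA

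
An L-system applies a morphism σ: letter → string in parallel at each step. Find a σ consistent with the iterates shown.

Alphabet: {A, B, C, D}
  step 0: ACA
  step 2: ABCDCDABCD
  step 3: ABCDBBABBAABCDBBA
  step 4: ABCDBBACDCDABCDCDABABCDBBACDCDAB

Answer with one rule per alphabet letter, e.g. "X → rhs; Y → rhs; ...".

  step 3 ⇒ step 4: ABCDBBABBAABCDBBA ⇒ AB·CD·B·BA·CD·CD·AB·CD·CD·AB·AB·CD·B·BA·CD·CD·AB
    A ↦ AB
    B ↦ CD
    C ↦ B
    D ↦ BA

A->AB, B->CD, C->B, D->BA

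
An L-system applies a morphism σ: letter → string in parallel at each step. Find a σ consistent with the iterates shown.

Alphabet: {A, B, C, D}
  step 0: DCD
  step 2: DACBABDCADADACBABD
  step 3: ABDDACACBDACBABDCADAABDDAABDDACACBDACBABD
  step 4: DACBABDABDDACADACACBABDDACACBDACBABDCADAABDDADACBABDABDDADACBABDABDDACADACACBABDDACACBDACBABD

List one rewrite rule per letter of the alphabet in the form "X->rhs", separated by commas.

  step 3 ⇒ step 4: ABDDACACBDACBABDCADAABDDAABDDACACBDACBABD ⇒ DA·CB·ABD·ABD·DA·CA·DA·CA·CB·ABD·DA·CA·CB·DA·CB·ABD·CA·DA·ABD·DA·DA·CB·ABD·ABD·DA·DA·CB·ABD·ABD·DA·CA·DA·CA·CB·ABD·DA·CA·CB·DA·CB·ABD
    A ↦ DA
    B ↦ CB
    C ↦ CA
    D ↦ ABD

A->DA, B->CB, C->CA, D->ABD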